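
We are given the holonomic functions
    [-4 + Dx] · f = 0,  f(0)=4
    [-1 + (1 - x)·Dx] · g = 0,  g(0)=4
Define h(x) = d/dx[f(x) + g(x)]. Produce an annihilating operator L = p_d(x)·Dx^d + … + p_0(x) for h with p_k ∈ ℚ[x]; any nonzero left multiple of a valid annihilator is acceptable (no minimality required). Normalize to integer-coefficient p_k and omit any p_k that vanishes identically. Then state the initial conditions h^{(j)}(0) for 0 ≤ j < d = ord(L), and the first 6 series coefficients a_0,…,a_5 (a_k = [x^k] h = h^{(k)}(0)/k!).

f: a_k = 4, 16, 32, 128/3, 128/3, 512/15, …
g: a_k = 4, 4, 4, 4, 4, 4, …
h₀=f+g: left-lcm gives L₀, ord ≤ 2.
h₀' ⇒ L via d/dx closure of L₀.
L = (-4 + 16·x) + (5 - 16·x + 8·x^2)·Dx + (-1 + 3·x - 2·x^2)·Dx^2  (order 2).
h: a_k = 20, 72, 140, 560/3, 572/3, 2408/15, …
ICs: h(0) = 20, h′(0) = 72.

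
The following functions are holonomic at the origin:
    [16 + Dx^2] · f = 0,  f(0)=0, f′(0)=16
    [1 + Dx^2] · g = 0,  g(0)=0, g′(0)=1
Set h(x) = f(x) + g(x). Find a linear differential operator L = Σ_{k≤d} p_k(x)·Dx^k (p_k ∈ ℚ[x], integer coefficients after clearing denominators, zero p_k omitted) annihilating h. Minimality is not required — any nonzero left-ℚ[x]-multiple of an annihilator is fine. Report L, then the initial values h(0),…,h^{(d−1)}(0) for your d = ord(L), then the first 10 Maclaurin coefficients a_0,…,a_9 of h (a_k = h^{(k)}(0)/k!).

L = 16 + 17·Dx^2 + Dx^4  (order 4).
h: a_k = 0, 17, 0, -257/6, 0, 4097/120, 0, -65537/5040, 0, 1048577/362880, …
ICs: h(0) = 0, h′(0) = 17, h′′(0) = 0, h′′′(0) = -257.

f: a_k = 0, 16, 0, -128/3, 0, 512/15, 0, -4096/315, 0, 8192/2835, …
g: a_k = 0, 1, 0, -1/6, 0, 1/120, 0, -1/5040, 0, 1/362880, …
Sum ⇒ L₀ = lclm(L_f,L_g) in ℚ(x)⟨Dx⟩.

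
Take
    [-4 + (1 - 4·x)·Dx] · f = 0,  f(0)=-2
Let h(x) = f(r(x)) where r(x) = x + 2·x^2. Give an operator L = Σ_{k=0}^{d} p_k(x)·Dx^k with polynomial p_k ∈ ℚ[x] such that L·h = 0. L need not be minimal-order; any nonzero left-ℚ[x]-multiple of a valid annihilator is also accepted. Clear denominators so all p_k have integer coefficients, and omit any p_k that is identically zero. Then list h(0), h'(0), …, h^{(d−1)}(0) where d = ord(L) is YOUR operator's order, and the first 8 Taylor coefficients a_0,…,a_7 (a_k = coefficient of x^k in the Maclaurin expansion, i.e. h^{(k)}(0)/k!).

f: a_k = -2, -8, -32, -128, -512, -2048, -8192, -32768, …
f∘r: x↦r, Dx↦Dx/r' in L_f ⇒ L₀.
L = (4 + 16·x) + (-1 + 4·x + 8·x^2)·Dx  (order 1).
h: a_k = -2, -8, -48, -256, -1408, -7680, -41984, -229376, …
ICs: h(0) = -2.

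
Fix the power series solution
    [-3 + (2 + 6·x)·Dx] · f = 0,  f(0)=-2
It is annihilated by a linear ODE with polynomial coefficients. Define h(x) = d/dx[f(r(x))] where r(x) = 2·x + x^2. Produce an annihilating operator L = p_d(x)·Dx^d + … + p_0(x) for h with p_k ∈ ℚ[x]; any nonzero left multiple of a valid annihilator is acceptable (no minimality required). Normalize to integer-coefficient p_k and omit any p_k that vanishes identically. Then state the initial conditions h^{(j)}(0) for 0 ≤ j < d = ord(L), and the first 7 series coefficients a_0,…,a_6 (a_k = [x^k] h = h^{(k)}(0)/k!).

f: a_k = -2, -3, 9/4, -27/8, 405/64, -1701/128, 15309/512, …
f∘r: x↦r, Dx↦Dx/r' in L_f ⇒ L₀.
h=h₀': d/dx-closure on L₀ ⇒ L.
L = -2 + (-1 - 7·x - 9·x^2 - 3·x^3)·Dx  (order 1).
h: a_k = -6, 12, -54, 252, -1215, 5994, -30051, …
ICs: h(0) = -6.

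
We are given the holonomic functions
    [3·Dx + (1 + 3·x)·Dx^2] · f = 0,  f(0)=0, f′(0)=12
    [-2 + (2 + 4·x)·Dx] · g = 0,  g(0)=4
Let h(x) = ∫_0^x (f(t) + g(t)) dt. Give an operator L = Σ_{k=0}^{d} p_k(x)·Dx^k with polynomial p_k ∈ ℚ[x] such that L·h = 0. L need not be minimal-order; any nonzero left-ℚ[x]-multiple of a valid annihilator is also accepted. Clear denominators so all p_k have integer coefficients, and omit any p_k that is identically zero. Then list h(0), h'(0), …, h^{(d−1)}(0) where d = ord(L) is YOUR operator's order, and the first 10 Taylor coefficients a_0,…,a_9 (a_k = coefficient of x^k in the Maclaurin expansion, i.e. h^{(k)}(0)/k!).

f: a_k = 0, 12, -18, 36, -81, 972/5, -486, 8748/7, -6561/2, 8748, …
g: a_k = 4, 4, -2, 2, -5/2, 7/2, -21/4, 33/4, -429/32, 715/32, …
h₀=f+g: left-lcm gives L₀, ord ≤ 3.
h=∫₀ˣh₀: take L = L₀·Dx.
L = (18 + 18·x)·Dx^2 + (30 + 108·x + 90·x^2)·Dx^3 + (4 + 26·x + 54·x^2 + 36·x^3)·Dx^4  (order 4).
h: a_k = 0, 4, 8, -20/3, 19/2, -167/10, 1979/60, -1965/28, 35223/224, -35135/96, …
ICs: h(0) = 0, h′(0) = 4, h′′(0) = 16, h′′′(0) = -40.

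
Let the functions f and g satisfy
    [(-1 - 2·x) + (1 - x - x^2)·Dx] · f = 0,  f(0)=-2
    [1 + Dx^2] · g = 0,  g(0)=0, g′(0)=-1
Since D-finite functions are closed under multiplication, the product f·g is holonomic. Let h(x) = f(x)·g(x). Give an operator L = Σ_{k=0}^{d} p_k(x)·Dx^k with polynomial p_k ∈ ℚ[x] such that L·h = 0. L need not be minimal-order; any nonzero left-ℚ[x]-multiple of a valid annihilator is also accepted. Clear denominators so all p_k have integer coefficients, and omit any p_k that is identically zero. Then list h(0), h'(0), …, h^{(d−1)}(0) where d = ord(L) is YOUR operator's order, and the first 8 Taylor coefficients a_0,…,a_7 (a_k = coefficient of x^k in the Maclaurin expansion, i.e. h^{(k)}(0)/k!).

f: a_k = -2, -2, -4, -6, -10, -16, -26, -42, …
g: a_k = 0, -1, 0, 1/6, 0, -1/120, 0, 1/5040, …
f·g: L₀ = L_f ⊗_s L_g, ord ≤ 1·2.
L = (1 + x + x^2) + (2 + 4·x)·Dx + (-1 + x + x^2)·Dx^2  (order 2).
h: a_k = 0, 2, 2, 11/3, 17/3, 187/20, 901/60, 61403/2520, …
ICs: h(0) = 0, h′(0) = 2.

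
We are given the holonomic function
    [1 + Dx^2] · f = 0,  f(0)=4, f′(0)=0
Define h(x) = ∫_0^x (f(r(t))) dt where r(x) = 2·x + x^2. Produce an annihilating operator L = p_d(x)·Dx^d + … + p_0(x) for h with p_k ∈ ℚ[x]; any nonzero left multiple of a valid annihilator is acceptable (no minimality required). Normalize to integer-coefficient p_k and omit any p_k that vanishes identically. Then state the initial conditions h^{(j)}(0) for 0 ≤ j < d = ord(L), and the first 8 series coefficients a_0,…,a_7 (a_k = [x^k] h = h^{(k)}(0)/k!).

L = (4 + 12·x + 12·x^2 + 4·x^3)·Dx - Dx^2 + (1 + x)·Dx^3  (order 3).
h: a_k = 0, 4, 0, -8/3, -2, 2/15, 8/9, 164/315, …
ICs: h(0) = 0, h′(0) = 4, h′′(0) = 0.

f: a_k = 4, 0, -2, 0, 1/6, 0, -1/180, 0, …
Substitute x→r, Dx→(1/r')Dx; clear ⇒ L₀.
Integrate: L := L₀·Dx.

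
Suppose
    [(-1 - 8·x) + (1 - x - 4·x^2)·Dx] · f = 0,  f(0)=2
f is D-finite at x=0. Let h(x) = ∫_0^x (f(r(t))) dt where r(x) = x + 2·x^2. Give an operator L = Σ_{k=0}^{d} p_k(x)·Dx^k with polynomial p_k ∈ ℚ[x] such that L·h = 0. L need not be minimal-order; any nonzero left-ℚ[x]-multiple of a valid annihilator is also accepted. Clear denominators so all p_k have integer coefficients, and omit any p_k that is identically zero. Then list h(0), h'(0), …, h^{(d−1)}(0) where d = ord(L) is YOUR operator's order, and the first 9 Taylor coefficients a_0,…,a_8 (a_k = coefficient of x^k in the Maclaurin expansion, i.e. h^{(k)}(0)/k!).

L = (1 + 12·x + 48·x^2 + 64·x^3)·Dx + (-1 + x + 6·x^2 + 16·x^3 + 16·x^4)·Dx^2  (order 2).
h: a_k = 0, 2, 1, 14/3, 29/2, 206/5, 135, 3198/7, 6141/4, …
ICs: h(0) = 0, h′(0) = 2.

f: a_k = 2, 2, 10, 18, 58, 130, 362, 882, 2330, …
Change of var in L_f (x↦r) gives L₀.
h=∫₀ˣh₀: take L = L₀·Dx.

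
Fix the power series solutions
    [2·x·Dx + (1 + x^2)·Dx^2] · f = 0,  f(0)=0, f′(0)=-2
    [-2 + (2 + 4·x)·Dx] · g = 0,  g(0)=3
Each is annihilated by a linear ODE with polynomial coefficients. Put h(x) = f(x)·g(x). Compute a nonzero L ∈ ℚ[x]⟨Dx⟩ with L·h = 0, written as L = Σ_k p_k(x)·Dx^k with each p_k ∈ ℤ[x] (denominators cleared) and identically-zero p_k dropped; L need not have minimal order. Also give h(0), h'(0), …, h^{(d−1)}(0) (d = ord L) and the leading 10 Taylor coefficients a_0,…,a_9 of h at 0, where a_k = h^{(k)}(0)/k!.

L = (3 - 2·x - x^2) + (-2 - 2·x + 6·x^2 + 4·x^3)·Dx + (1 + 4·x + 5·x^2 + 4·x^3 + 4·x^4)·Dx^2  (order 2).
h: a_k = 0, -6, -6, 5, -1, 31/20, -109/20, 2263/280, -2903/280, 23035/1344, …
ICs: h(0) = 0, h′(0) = -6.

f: a_k = 0, -2, 0, 2/3, 0, -2/5, 0, 2/7, 0, -2/9, …
g: a_k = 3, 3, -3/2, 3/2, -15/8, 21/8, -63/16, 99/16, -1287/128, 2145/128, …
Product ⇒ symmetric product L₀, ord ≤ 2.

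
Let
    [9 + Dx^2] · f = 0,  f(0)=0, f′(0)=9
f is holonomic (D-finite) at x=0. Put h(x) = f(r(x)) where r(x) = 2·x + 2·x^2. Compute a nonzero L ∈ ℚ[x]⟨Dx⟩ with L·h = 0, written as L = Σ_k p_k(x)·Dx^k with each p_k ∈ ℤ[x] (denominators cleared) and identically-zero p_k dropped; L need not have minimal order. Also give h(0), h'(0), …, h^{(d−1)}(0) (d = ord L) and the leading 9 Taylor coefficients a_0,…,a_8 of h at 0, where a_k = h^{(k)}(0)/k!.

L = (36 + 216·x + 432·x^2 + 288·x^3) - 2·Dx + (1 + 2·x)·Dx^2  (order 2).
h: a_k = 0, 18, 18, -108, -324, -648/5, 864, 62208/35, 3888/5, …
ICs: h(0) = 0, h′(0) = 18.

f: a_k = 0, 9, 0, -27/2, 0, 243/40, 0, -729/560, 0, …
f∘r: x↦r, Dx↦Dx/r' in L_f ⇒ L₀.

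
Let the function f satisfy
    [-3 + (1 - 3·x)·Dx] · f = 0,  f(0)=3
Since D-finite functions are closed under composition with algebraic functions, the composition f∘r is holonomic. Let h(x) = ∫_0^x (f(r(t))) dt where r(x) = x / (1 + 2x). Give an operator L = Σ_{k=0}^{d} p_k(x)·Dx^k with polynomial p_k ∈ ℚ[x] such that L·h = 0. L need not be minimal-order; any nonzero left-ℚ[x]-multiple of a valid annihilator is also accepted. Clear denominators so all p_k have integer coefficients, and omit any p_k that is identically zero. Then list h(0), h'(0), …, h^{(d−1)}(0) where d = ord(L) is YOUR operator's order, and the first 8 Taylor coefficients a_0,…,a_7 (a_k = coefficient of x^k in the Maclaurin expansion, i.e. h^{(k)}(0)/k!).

L = 3·Dx + (-1 - x + 2·x^2)·Dx^2  (order 2).
h: a_k = 0, 3, 9/2, 3, 9/4, 9/5, 3/2, 9/7, …
ICs: h(0) = 0, h′(0) = 3.

f: a_k = 3, 9, 27, 81, 243, 729, 2187, 6561, …
h₀=f(r): pull back L_f along r ⇒ L₀.
h=∫₀ˣh₀: take L = L₀·Dx.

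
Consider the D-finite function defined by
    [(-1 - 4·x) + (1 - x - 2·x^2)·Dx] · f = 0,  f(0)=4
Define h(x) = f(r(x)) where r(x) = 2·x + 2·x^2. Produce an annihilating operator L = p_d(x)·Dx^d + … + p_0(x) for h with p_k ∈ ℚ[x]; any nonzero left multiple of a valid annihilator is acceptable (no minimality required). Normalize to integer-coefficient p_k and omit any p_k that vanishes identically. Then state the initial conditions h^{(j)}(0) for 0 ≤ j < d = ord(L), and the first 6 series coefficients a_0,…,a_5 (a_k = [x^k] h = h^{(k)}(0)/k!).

L = (2 + 20·x + 48·x^2 + 32·x^3) + (-1 + 2·x + 10·x^2 + 16·x^3 + 8·x^4)·Dx  (order 1).
h: a_k = 4, 8, 56, 256, 1232, 5984, …
ICs: h(0) = 4.

f: a_k = 4, 4, 12, 20, 44, 84, …
L₀ from L_f via x↦r, Dx↦r'^{-1}Dx.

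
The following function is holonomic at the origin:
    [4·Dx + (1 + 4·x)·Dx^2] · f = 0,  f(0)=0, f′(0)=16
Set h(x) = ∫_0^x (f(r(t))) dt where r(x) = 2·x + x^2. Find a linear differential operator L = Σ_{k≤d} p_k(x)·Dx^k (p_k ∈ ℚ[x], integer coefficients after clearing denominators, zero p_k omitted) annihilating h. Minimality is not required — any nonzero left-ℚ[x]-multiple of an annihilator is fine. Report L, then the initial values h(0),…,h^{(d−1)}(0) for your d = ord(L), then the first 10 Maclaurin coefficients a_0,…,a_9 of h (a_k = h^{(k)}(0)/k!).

L = (7 + 8·x + 4·x^2)·Dx^2 + (1 + 9·x + 12·x^2 + 4·x^3)·Dx^3  (order 3).
h: a_k = 0, 0, 16, -112/3, 416/3, -3104/5, 46336/15, -49408/3, 645376/7, -4817152/9, …
ICs: h(0) = 0, h′(0) = 0, h′′(0) = 32.

f: a_k = 0, 16, -32, 256/3, -256, 4096/5, -8192/3, 65536/7, -32768, 1048576/9, …
f∘r: x↦r, Dx↦Dx/r' in L_f ⇒ L₀.
Integrate: L := L₀·Dx.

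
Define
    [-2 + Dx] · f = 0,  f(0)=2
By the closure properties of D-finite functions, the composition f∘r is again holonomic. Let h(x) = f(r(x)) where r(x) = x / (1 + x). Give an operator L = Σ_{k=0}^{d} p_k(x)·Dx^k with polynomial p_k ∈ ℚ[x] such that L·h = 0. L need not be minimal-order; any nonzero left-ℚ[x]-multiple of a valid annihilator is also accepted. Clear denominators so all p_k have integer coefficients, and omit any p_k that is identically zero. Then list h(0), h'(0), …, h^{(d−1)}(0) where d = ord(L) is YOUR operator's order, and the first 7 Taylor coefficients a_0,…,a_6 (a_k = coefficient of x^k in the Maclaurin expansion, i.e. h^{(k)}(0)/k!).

f: a_k = 2, 4, 4, 8/3, 4/3, 8/15, 8/45, …
h₀=f(r): pull back L_f along r ⇒ L₀.
L = -2 + (1 + 2·x + x^2)·Dx  (order 1).
h: a_k = 2, 4, 0, -4/3, 4/3, -4/5, 8/45, …
ICs: h(0) = 2.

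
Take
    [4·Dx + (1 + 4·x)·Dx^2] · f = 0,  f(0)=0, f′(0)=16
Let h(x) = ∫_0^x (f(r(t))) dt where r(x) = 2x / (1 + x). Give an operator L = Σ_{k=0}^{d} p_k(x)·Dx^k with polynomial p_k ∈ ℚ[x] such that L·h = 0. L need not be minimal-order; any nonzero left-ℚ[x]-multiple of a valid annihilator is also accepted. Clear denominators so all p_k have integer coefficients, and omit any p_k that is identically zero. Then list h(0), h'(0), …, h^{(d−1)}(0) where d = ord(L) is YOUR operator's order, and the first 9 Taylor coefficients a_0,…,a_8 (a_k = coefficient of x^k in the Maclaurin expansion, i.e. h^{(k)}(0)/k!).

L = (10 + 18·x)·Dx^2 + (1 + 10·x + 9·x^2)·Dx^3  (order 3).
h: a_k = 0, 0, 16, -160/3, 728/3, -1312, 118096/15, -151840/3, 2391484/7, …
ICs: h(0) = 0, h′(0) = 0, h′′(0) = 32.

f: a_k = 0, 16, -32, 256/3, -256, 4096/5, -8192/3, 65536/7, -32768, …
f∘r: x↦r, Dx↦Dx/r' in L_f ⇒ L₀.
∫: right-multiply L₀ by Dx.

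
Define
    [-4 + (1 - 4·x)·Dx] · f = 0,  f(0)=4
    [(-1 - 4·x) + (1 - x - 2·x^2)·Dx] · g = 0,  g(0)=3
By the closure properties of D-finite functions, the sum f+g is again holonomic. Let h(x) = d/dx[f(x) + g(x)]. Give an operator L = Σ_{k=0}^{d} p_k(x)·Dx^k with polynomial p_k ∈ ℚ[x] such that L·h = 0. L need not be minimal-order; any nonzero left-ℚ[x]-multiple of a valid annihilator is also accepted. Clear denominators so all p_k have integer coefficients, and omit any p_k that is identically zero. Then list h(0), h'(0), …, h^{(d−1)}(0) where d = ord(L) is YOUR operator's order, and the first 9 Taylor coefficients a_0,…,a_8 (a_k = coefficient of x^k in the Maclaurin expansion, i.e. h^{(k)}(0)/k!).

L = (168 + 192·x + 1728·x^2 - 768·x^3 + 768·x^4) + (-33 - 144·x + 264·x^2 + 1056·x^3 - 576·x^4 + 768·x^5)·Dx + (1 + 13·x - 100·x^2 + 120·x^3 + 40·x^4 - 64·x^5 + 128·x^6)·Dx^2  (order 2).
h: a_k = 19, 146, 813, 4228, 20795, 99078, 460537, 2101256, 9446391, …
ICs: h(0) = 19, h′(0) = 146.

f: a_k = 4, 16, 64, 256, 1024, 4096, 16384, 65536, 262144, …
g: a_k = 3, 3, 9, 15, 33, 63, 129, 255, 513, …
L₀ := lclm(L_f,L_g); ord L₀ ≤ 1+1.
Derive L from L₀ (diff closure).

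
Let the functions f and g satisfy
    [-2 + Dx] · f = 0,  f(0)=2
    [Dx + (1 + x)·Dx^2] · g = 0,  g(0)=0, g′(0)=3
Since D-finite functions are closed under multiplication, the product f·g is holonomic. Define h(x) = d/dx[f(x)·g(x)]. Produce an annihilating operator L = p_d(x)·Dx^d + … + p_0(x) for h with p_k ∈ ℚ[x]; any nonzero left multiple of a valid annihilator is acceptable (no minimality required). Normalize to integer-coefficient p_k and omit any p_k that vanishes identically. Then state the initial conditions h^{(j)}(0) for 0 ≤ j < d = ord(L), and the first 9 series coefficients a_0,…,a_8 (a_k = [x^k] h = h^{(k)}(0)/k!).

f: a_k = 2, 4, 4, 8/3, 4/3, 8/15, 8/45, 16/315, 4/315, …
g: a_k = 0, 3, -3/2, 1, -3/4, 3/5, -1/2, 3/7, -3/8, …
Sym-product of L_f,L_g gives L₀ (≤ ord 2).
Differentiate: ansatz ord ≤ ord L₀ ⇒ L.
L = (4 + 8·x + 8·x^2) + (-4 - 10·x - 8·x^2)·Dx + (1 + 3·x + 2·x^2)·Dx^2  (order 2).
h: a_k = 6, 18, 24, 18, 11, 4, 34/15, -2/15, 11/14, …
ICs: h(0) = 6, h′(0) = 18.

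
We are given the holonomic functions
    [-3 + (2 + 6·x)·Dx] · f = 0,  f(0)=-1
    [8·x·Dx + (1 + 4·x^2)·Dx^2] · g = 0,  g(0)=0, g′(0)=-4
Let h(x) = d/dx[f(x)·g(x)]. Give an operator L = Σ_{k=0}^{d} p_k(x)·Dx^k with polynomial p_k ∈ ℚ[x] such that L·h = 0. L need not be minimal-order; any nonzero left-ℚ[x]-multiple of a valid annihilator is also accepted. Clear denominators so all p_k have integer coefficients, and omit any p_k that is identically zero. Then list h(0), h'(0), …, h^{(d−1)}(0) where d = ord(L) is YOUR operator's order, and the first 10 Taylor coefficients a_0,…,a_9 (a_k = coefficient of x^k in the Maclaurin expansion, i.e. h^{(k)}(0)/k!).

f: a_k = -1, -3/2, 9/8, -27/16, 405/128, -1701/256, 15309/1024, -72171/2048, 2814669/32768, -14073345/65536, …
g: a_k = 0, -4, 0, 16/3, 0, -64/5, 0, 256/7, 0, -1024/9, …
h₀=f·g: eliminate ⇒ L₀, order ≤ 1·2.
h₀' ⇒ L via d/dx closure of L₀.
L = (15 + 1440·x + 1656·x^2 - 3456·x^3 - 1296·x^4) + (172 + 1188·x + 3552·x^2 + 1152·x^3 - 12096·x^4 - 5184·x^5)·Dx + (36 + 152·x + 36·x^2 - 256·x^3 - 864·x^4 - 3456·x^5 - 1728·x^6)·Dx^2  (order 2).
h: a_k = 4, 12, -59/2, -5, 983/32, 35307/160, -841319/1280, 1294977/2240, -77121523/57344, 1488121321/172032, …
ICs: h(0) = 4, h′(0) = 12.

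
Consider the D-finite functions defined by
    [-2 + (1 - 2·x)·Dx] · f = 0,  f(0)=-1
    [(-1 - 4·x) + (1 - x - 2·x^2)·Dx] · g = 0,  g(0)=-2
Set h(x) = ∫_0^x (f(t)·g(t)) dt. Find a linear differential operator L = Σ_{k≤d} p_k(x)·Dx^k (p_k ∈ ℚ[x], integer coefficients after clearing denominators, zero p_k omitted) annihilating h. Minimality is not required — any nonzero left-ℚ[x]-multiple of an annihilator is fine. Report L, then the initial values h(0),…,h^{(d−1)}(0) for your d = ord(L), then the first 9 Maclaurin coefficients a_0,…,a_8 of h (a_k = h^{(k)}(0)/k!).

f: a_k = -1, -2, -4, -8, -16, -32, -64, -128, -256, …
g: a_k = -2, -2, -6, -10, -22, -42, -86, -170, -342, …
L₀ := L_f ⊗_s L_g (sym. prod.), ord ≤ 1.
Integrate: L := L₀·Dx.
L = (3 + 6·x)·Dx + (-1 + x + 2·x^2)·Dx^2  (order 2).
h: a_k = 0, 2, 3, 6, 23/2, 114/5, 45, 626/7, 711/4, …
ICs: h(0) = 0, h′(0) = 2.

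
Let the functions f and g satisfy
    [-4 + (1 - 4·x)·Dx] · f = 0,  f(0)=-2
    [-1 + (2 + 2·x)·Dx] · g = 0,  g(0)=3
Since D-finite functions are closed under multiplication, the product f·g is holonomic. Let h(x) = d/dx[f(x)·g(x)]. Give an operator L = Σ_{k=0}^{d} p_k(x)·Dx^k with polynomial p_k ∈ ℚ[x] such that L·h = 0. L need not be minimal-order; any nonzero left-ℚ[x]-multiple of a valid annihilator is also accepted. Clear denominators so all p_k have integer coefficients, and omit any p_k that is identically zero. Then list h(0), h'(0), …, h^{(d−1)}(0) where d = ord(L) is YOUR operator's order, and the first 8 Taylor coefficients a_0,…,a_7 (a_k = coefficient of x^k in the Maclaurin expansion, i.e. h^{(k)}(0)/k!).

L = (143 + 216·x + 48·x^2) + (-18 + 46·x + 96·x^2 + 32·x^3)·Dx  (order 1).
h: a_k = -27, -429/2, -10305/8, -109905/16, -4396305/128, -42204339/256, -787815021/1024, -7202878905/2048, …
ICs: h(0) = -27.

f: a_k = -2, -8, -32, -128, -512, -2048, -8192, -32768, …
g: a_k = 3, 3/2, -3/8, 3/16, -15/128, 21/256, -63/1024, 99/2048, …
L₀ := L_f ⊗_s L_g (sym. prod.), ord ≤ 1.
Derive L from L₀ (diff closure).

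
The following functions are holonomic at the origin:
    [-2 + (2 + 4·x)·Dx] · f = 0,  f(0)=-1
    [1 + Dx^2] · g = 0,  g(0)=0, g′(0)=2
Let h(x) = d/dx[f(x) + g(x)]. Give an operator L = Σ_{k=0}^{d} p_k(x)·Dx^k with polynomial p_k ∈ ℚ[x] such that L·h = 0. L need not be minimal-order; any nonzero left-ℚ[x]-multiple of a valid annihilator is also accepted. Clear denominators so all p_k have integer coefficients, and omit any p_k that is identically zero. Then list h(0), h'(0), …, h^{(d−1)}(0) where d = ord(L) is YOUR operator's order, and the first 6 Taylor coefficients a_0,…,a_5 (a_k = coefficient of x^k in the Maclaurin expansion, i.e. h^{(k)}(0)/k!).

f: a_k = -1, -1, 1/2, -1/2, 5/8, -7/8, …
g: a_k = 0, 2, 0, -1/3, 0, 1/60, …
L₀ := lclm(L_f,L_g); ord L₀ ≤ 1+2.
Derive L from L₀ (diff closure).
L = (-4 - x - x^2) + (-1 - 3·x - 3·x^2 - 2·x^3)·Dx + (-4 - x - x^2)·Dx^2 + (-1 - 3·x - 3·x^2 - 2·x^3)·Dx^3  (order 3).
h: a_k = 1, 1, -5/2, 5/2, -103/24, 63/8, …
ICs: h(0) = 1, h′(0) = 1, h′′(0) = -5.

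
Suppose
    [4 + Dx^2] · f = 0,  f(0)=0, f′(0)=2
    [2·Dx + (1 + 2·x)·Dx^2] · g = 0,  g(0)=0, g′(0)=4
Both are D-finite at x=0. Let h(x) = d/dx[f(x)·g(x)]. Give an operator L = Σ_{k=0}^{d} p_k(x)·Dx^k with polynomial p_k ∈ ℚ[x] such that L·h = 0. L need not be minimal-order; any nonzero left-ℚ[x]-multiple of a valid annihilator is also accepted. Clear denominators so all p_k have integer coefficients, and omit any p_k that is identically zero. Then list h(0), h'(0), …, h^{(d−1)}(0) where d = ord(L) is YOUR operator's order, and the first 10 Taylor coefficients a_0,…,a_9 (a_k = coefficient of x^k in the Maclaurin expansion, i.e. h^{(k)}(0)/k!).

L = (-400 - 1408·x - 2688·x^2 + 1536·x^3 + 11008·x^4 + 12288·x^5 + 4096·x^6) + (-192 - 512·x + 640·x^2 + 3840·x^3 + 5120·x^4 + 2048·x^5)·Dx + (-112 - 352·x - 224·x^2 + 2304·x^3 + 6272·x^4 + 6144·x^5 + 2048·x^6)·Dx^2 + (-48 - 128·x + 160·x^2 + 960·x^3 + 1280·x^4 + 512·x^5)·Dx^3 + (-3 + 112·x^2 + 480·x^3 + 880·x^4 + 768·x^5 + 256·x^6)·Dx^4  (order 4).
h: a_k = 0, 16, -24, 64/3, -160/3, 352/3, -3472/15, 28928/63, -6400/7, 5161888/2835, …
ICs: h(0) = 0, h′(0) = 16, h′′(0) = -48, h′′′(0) = 128.

f: a_k = 0, 2, 0, -4/3, 0, 4/15, 0, -8/315, 0, 4/2835, …
g: a_k = 0, 4, -4, 16/3, -8, 64/5, -64/3, 256/7, -64, 1024/9, …
h₀=f·g: eliminate ⇒ L₀, order ≤ 2·2.
h₀' ⇒ L via d/dx closure of L₀.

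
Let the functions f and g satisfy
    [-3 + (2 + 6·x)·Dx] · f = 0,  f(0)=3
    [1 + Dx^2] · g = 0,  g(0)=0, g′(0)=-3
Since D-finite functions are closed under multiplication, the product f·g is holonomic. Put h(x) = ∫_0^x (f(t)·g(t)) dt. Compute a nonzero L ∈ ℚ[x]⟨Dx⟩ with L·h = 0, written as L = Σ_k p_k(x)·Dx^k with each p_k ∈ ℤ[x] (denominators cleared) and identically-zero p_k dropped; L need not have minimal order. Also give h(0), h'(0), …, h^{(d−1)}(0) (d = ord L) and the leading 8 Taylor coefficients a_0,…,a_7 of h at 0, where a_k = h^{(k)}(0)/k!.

f: a_k = 3, 9/2, -27/8, 81/16, -1215/128, 5103/256, -45927/1024, 216513/2048, …
g: a_k = 0, -3, 0, 1/2, 0, -1/40, 0, 1/1680, …
h₀=f·g: eliminate ⇒ L₀, order ≤ 1·2.
Integrate: L := L₀·Dx.
L = (31 + 24·x + 36·x^2)·Dx + (-12 - 36·x)·Dx^2 + (4 + 24·x + 36·x^2)·Dx^3  (order 3).
h: a_k = 0, 0, -9/2, -9/2, 93/32, -207/80, 5699/1280, -73449/8960, …
ICs: h(0) = 0, h′(0) = 0, h′′(0) = -9.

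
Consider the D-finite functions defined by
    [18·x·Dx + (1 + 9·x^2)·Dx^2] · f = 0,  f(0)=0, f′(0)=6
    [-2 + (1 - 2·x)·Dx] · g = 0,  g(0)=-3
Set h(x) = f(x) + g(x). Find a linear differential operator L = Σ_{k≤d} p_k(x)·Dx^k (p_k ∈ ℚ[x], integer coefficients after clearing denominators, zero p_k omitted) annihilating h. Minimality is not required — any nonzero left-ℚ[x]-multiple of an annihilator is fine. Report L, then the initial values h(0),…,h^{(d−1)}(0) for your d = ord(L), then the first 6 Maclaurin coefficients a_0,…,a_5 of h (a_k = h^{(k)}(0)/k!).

L = (36 - 288·x - 972·x^2)·Dx + (-21 + 36·x - 9·x^2 - 972·x^3)·Dx^2 + (2 + 5·x + 45·x^3 - 162·x^4)·Dx^3  (order 3).
h: a_k = -3, 0, -12, -42, -48, 6/5, …
ICs: h(0) = -3, h′(0) = 0, h′′(0) = -24.

f: a_k = 0, 6, 0, -18, 0, 486/5, …
g: a_k = -3, -6, -12, -24, -48, -96, …
L₀ := lclm(L_f,L_g); ord L₀ ≤ 2+1.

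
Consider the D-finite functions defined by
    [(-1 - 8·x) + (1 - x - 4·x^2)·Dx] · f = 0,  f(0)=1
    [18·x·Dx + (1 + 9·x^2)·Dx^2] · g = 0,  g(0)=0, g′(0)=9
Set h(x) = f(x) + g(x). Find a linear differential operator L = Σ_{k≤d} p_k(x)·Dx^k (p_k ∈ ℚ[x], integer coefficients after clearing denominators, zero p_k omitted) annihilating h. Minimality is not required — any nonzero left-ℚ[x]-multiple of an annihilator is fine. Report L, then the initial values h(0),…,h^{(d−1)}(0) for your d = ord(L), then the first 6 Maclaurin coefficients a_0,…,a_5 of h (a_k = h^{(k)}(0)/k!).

f: a_k = 1, 1, 5, 9, 29, 65, …
g: a_k = 0, 9, 0, -27, 0, 729/5, …
Sum ⇒ L₀ = lclm(L_f,L_g) in ℚ(x)⟨Dx⟩.
L = (-90 + 360·x + 6462·x^2 + 14688·x^3 + 63936·x^4 + 31104·x^6)·Dx + (36 + 294·x + 324·x^2 + 3198·x^3 + 13680·x^4 + 46080·x^5 + 3888·x^6 + 31104·x^7)·Dx^2 + (-5 - 16·x - 160·x^2 + 96·x^3 - 555·x^4 + 2304·x^5 + 4896·x^6 + 1296·x^7 + 5184·x^8)·Dx^3  (order 3).
h: a_k = 1, 10, 5, -18, 29, 1054/5, …
ICs: h(0) = 1, h′(0) = 10, h′′(0) = 10.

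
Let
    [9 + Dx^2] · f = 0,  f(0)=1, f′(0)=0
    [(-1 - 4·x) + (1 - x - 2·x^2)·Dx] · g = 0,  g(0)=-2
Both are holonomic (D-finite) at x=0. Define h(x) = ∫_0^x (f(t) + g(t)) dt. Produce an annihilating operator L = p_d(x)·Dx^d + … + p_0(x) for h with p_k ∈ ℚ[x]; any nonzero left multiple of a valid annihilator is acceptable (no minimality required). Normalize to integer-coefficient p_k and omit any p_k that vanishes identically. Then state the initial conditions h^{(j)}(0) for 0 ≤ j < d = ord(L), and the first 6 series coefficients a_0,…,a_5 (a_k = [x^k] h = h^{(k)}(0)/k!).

L = (-117 - 486·x - 135·x^2 - 360·x^3 - 540·x^4 - 432·x^5)·Dx + (45 - 63·x - 81·x^2 + 153·x^3 + 18·x^4 - 324·x^5 - 216·x^6)·Dx^2 + (-13 - 54·x - 15·x^2 - 40·x^3 - 60·x^4 - 48·x^5)·Dx^3 + (5 - 7·x - 9·x^2 + 17·x^3 + 2·x^4 - 36·x^5 - 24·x^6)·Dx^4  (order 4).
h: a_k = 0, -1, -1, -7/2, -5/2, -149/40, …
ICs: h(0) = 0, h′(0) = -1, h′′(0) = -2, h′′′(0) = -21.

f: a_k = 1, 0, -9/2, 0, 27/8, 0, …
g: a_k = -2, -2, -6, -10, -22, -42, …
Sum ⇒ L₀ = lclm(L_f,L_g) in ℚ(x)⟨Dx⟩.
Integrate: L := L₀·Dx.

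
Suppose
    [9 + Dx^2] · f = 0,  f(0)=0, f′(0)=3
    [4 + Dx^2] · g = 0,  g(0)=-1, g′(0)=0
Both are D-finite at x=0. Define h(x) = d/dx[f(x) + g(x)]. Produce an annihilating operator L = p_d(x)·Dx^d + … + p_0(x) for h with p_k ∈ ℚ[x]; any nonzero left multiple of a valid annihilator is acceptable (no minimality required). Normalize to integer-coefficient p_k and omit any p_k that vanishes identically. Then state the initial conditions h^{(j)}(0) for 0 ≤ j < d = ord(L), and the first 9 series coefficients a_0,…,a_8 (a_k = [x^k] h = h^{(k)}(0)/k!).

L = 36 + 13·Dx^2 + Dx^4  (order 4).
h: a_k = 3, 4, -27/2, -8/3, 81/8, 8/15, -243/80, -16/315, 2187/4480, …
ICs: h(0) = 3, h′(0) = 4, h′′(0) = -27, h′′′(0) = -16.

f: a_k = 0, 3, 0, -9/2, 0, 81/40, 0, -243/560, 0, …
g: a_k = -1, 0, 2, 0, -2/3, 0, 4/45, 0, -2/315, …
Weyl lclm of L_f,L_g ⇒ L₀ (ord ≤ 4).
h=h₀': d/dx-closure on L₀ ⇒ L.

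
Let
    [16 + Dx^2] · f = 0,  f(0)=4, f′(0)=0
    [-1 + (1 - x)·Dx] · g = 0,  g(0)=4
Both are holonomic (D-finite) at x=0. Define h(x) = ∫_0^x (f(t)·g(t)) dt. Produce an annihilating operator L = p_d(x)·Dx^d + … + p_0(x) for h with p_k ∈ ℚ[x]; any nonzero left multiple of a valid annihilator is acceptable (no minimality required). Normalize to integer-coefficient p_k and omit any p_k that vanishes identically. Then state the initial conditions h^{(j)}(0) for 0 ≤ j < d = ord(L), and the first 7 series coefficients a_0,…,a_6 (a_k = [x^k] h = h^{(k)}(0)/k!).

f: a_k = 4, 0, -32, 0, 128/3, 0, -1024/45, …
g: a_k = 4, 4, 4, 4, 4, 4, 4, …
Product ⇒ symmetric product L₀, ord ≤ 2.
h=∫₀ˣh₀: take L = L₀·Dx.
L = (-16 + 16·x)·Dx + 2·Dx^2 + (-1 + x)·Dx^3  (order 3).
h: a_k = 0, 16, 8, -112/3, -28, 176/15, 88/9, …
ICs: h(0) = 0, h′(0) = 16, h′′(0) = 16.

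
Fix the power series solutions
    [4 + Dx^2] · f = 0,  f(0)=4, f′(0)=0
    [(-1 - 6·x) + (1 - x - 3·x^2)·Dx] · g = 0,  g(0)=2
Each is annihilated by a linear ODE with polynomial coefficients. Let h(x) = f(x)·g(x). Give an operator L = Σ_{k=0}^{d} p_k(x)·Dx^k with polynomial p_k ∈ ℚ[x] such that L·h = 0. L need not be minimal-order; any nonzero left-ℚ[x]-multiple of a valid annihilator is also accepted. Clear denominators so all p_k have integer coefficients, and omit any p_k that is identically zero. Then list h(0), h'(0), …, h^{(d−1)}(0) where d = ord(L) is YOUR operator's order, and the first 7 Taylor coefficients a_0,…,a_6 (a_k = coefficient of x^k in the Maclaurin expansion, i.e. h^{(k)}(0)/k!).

L = (2 + 4·x + 12·x^2) + (2 + 12·x)·Dx + (-1 + x + 3·x^2)·Dx^2  (order 2).
h: a_k = 8, 8, 16, 40, 280/3, 640/3, 22168/45, …
ICs: h(0) = 8, h′(0) = 8.

f: a_k = 4, 0, -8, 0, 8/3, 0, -16/45, …
g: a_k = 2, 2, 8, 14, 38, 80, 194, …
f·g: L₀ = L_f ⊗_s L_g, ord ≤ 2·1.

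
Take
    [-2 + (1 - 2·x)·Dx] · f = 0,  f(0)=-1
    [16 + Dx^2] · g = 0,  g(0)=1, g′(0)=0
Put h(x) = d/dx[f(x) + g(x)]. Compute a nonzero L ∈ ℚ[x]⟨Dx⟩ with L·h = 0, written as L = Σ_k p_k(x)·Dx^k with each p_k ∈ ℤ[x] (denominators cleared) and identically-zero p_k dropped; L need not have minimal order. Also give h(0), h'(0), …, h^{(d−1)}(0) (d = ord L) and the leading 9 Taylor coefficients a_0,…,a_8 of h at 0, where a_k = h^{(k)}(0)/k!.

f: a_k = -1, -2, -4, -8, -16, -32, -64, -128, -256, …
g: a_k = 1, 0, -8, 0, 32/3, 0, -256/45, 0, 512/315, …
L₀ := lclm(L_f,L_g); ord L₀ ≤ 1+2.
h=h₀': d/dx-closure on L₀ ⇒ L.
L = (512 - 512·x + 512·x^2) + (-80 + 288·x - 384·x^2 + 256·x^3)·Dx + (32 - 32·x + 32·x^2)·Dx^2 + (-5 + 18·x - 24·x^2 + 16·x^3)·Dx^3  (order 3).
h: a_k = -2, -24, -24, -64/3, -160, -6272/15, -896, -641024/315, -4608, …
ICs: h(0) = -2, h′(0) = -24, h′′(0) = -48.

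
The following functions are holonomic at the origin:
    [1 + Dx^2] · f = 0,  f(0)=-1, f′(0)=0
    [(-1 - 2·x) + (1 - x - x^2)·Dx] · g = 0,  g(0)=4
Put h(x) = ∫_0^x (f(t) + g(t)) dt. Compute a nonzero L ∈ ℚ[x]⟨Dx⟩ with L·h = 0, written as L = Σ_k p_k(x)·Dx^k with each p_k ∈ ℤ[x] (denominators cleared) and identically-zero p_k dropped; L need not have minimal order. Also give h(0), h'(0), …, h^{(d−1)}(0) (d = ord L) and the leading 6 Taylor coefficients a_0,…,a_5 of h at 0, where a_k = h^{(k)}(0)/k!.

L = (-19 - 48·x - 31·x^2 - 24·x^3 - 5·x^4 - 2·x^5)·Dx + (5 - x - 4·x^2 - 7·x^3 - 6·x^4 - 3·x^5 - x^6)·Dx^2 + (-19 - 48·x - 31·x^2 - 24·x^3 - 5·x^4 - 2·x^5)·Dx^3 + (5 - x - 4·x^2 - 7·x^3 - 6·x^4 - 3·x^5 - x^6)·Dx^4  (order 4).
h: a_k = 0, 3, 2, 17/6, 3, 479/120, …
ICs: h(0) = 0, h′(0) = 3, h′′(0) = 4, h′′′(0) = 17.

f: a_k = -1, 0, 1/2, 0, -1/24, 0, …
g: a_k = 4, 4, 8, 12, 20, 32, …
f+g: L₀ = lclm(L_f,L_g), ord ≤ 2+1.
∫: right-multiply L₀ by Dx.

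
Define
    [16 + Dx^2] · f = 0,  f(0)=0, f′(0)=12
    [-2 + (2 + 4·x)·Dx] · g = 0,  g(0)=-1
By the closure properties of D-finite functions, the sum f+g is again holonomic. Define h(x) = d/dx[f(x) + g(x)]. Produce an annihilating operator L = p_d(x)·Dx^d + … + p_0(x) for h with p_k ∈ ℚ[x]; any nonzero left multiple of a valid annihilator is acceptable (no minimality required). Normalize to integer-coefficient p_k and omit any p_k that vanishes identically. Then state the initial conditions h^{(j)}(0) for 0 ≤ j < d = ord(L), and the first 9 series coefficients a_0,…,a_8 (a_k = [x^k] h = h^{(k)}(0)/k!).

L = (-496 - 1024·x - 1024·x^2) + (-304 - 1632·x - 3072·x^2 - 2048·x^3)·Dx + (-31 - 64·x - 64·x^2)·Dx^2 + (-19 - 102·x - 192·x^2 - 128·x^3)·Dx^3  (order 3).
h: a_k = 11, 1, -195/2, 5/2, 989/8, 63/8, -19849/240, 429/16, -413531/13440, …
ICs: h(0) = 11, h′(0) = 1, h′′(0) = -195.

f: a_k = 0, 12, 0, -32, 0, 128/5, 0, -1024/105, 0, …
g: a_k = -1, -1, 1/2, -1/2, 5/8, -7/8, 21/16, -33/16, 429/128, …
h₀=f+g: left-lcm gives L₀, ord ≤ 3.
h₀' ⇒ L via d/dx closure of L₀.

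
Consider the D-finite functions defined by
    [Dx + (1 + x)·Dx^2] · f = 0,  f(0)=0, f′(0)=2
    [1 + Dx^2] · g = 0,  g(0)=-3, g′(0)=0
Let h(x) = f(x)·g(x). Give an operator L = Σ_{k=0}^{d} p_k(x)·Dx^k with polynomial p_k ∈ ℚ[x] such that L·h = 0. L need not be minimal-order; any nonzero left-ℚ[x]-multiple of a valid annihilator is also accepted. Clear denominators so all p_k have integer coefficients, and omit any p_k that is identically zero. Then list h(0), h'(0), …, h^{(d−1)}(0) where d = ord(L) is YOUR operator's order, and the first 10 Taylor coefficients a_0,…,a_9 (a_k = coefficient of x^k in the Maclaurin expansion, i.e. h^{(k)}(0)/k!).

L = (-3 + 6·x + 19·x^2 + 16·x^3 + 4·x^4) + (4 + 20·x + 24·x^2 + 8·x^3)·Dx + (20·x + 42·x^2 + 32·x^3 + 8·x^4)·Dx^2 + (4 + 20·x + 24·x^2 + 8·x^3)·Dx^3 + (3 + 14·x + 23·x^2 + 16·x^3 + 4·x^4)·Dx^4  (order 4).
h: a_k = 0, -6, 3, 1, 0, -9/20, 3/8, -93/280, 37/120, -1151/4032, …
ICs: h(0) = 0, h′(0) = -6, h′′(0) = 6, h′′′(0) = 6.

f: a_k = 0, 2, -1, 2/3, -1/2, 2/5, -1/3, 2/7, -1/4, 2/9, …
g: a_k = -3, 0, 3/2, 0, -1/8, 0, 1/240, 0, -1/13440, 0, …
Sym-product of L_f,L_g gives L₀ (≤ ord 4).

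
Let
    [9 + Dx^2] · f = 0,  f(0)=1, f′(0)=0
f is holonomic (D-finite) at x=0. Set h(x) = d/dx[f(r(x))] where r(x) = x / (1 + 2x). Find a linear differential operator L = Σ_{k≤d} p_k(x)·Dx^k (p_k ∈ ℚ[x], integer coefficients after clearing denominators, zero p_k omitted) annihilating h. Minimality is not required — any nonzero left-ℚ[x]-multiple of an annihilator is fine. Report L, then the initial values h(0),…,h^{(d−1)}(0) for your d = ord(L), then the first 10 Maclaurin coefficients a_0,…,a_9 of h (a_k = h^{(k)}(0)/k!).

L = (33 + 96·x + 96·x^2) + (12 + 72·x + 144·x^2 + 96·x^3)·Dx + (1 + 8·x + 24·x^2 + 32·x^3 + 16·x^4)·Dx^2  (order 2).
h: a_k = 0, -9, 54, -405/2, 585, -54243/40, 47061/20, -188955/112, -2492289/280, 257968071/4480, …
ICs: h(0) = 0, h′(0) = -9.

f: a_k = 1, 0, -9/2, 0, 27/8, 0, -81/80, 0, 729/4480, 0, …
h₀=f(r): pull back L_f along r ⇒ L₀.
Differentiate: ansatz ord ≤ ord L₀ ⇒ L.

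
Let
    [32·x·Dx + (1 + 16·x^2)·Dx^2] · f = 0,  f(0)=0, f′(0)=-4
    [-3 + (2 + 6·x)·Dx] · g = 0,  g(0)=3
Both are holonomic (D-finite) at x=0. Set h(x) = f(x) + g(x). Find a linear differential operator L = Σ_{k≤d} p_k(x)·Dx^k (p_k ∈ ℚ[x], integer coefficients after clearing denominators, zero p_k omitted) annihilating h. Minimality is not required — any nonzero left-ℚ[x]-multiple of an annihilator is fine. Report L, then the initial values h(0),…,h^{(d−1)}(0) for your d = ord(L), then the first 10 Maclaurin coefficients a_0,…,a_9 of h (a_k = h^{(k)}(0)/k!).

L = (-192 - 1440·x + 9216·x^2 + 13824·x^3)·Dx + (-155 - 768·x + 4128·x^2 + 36864·x^3 + 48384·x^4)·Dx^2 + (-6 + 110·x + 576·x^2 + 2624·x^3 + 10752·x^4 + 13824·x^5)·Dx^3  (order 3).
h: a_k = 3, 1/2, -27/8, 1267/48, -1215/128, -236629/1280, -45927/1024, 35070023/14336, -8444007/32768, -16799888869/589824, …
ICs: h(0) = 3, h′(0) = 1/2, h′′(0) = -27/4.

f: a_k = 0, -4, 0, 64/3, 0, -1024/5, 0, 16384/7, 0, -262144/9, …
g: a_k = 3, 9/2, -27/8, 81/16, -1215/128, 5103/256, -45927/1024, 216513/2048, -8444007/32768, 42220035/65536, …
Sum ⇒ L₀ = lclm(L_f,L_g) in ℚ(x)⟨Dx⟩.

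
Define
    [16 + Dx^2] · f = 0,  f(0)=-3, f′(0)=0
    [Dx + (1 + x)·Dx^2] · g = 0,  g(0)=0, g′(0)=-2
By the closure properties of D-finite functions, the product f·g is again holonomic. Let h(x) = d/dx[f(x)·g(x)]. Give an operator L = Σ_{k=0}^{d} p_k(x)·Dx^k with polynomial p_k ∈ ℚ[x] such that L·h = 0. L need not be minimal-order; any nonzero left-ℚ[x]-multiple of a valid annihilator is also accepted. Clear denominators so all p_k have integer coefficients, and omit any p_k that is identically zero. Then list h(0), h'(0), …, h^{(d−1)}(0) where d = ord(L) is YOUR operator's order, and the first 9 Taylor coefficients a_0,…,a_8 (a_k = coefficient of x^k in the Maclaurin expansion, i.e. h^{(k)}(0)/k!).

f: a_k = -3, 0, 24, 0, -32, 0, 256/15, 0, -512/105, …
g: a_k = 0, -2, 1, -2/3, 1/2, -2/5, 1/3, -2/7, 1/4, …
Sym-product of L_f,L_g gives L₀ (≤ ord 4).
Differentiate: ansatz ord ≤ ord L₀ ⇒ L.
L = (96160 + 647168·x + 1757184·x^2 + 2482176·x^3 + 1931264·x^4 + 786432·x^5 + 131072·x^6) + (13728 + 74144·x + 156160·x^2 + 161280·x^3 + 81920·x^4 + 16384·x^5)·Dx + (13546 + 87008·x + 228848·x^2 + 316416·x^3 + 242944·x^4 + 98304·x^5 + 16384·x^6)·Dx^2 + (858 + 4634·x + 9760·x^2 + 10080·x^3 + 5120·x^4 + 1024·x^5)·Dx^3 + (471 + 2910·x + 7439·x^2 + 10080·x^3 + 7640·x^4 + 3072·x^5 + 512·x^6)·Dx^4  (order 4).
h: a_k = 6, -6, -138, 90, 246, -126, -754/5, 998/15, 314/7, …
ICs: h(0) = 6, h′(0) = -6, h′′(0) = -276, h′′′(0) = 540.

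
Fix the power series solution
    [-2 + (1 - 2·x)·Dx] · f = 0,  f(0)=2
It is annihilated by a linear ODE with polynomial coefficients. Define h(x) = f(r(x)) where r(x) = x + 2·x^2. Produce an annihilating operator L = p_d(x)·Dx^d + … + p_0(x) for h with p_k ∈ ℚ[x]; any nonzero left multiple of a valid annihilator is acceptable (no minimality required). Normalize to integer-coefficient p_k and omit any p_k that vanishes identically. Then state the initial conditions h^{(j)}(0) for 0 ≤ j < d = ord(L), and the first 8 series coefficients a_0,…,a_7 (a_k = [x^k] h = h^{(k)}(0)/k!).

f: a_k = 2, 4, 8, 16, 32, 64, 128, 256, …
Change of var in L_f (x↦r) gives L₀.
L = (2 + 8·x) + (-1 + 2·x + 4·x^2)·Dx  (order 1).
h: a_k = 2, 4, 16, 48, 160, 512, 1664, 5376, …
ICs: h(0) = 2.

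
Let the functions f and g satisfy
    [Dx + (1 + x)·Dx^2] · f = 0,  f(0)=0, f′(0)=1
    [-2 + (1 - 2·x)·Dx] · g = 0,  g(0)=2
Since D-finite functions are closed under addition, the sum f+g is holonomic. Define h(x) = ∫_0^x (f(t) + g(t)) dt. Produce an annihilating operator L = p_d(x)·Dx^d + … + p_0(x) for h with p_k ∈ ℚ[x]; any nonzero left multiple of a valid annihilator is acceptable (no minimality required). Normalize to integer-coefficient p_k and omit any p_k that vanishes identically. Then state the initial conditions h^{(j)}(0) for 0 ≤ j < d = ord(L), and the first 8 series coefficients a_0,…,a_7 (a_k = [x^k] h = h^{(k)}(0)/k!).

f: a_k = 0, 1, -1/2, 1/3, -1/4, 1/5, -1/6, 1/7, …
g: a_k = 2, 4, 8, 16, 32, 64, 128, 256, …
f+g: L₀ = lclm(L_f,L_g), ord ≤ 2+1.
Integrate: L := L₀·Dx.
L = (-32 - 8·x)·Dx^2 + (-22 - 56·x - 16·x^2)·Dx^3 + (5 - 3·x - 12·x^2 - 4·x^3)·Dx^4  (order 4).
h: a_k = 0, 2, 5/2, 5/2, 49/12, 127/20, 107/10, 767/42, …
ICs: h(0) = 0, h′(0) = 2, h′′(0) = 5, h′′′(0) = 15.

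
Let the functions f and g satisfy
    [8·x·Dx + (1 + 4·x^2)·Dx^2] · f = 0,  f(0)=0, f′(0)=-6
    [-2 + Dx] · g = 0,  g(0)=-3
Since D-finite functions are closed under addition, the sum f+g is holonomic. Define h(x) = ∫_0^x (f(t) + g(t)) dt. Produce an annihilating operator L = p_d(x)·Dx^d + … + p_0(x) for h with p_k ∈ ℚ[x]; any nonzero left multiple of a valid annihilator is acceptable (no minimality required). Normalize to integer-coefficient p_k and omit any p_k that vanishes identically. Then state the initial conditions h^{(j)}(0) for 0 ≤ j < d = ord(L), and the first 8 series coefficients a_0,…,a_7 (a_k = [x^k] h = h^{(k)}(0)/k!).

f: a_k = 0, -6, 0, 8, 0, -96/5, 0, 384/7, …
g: a_k = -3, -6, -6, -4, -2, -4/5, -4/15, -8/105, …
Weyl lclm of L_f,L_g ⇒ L₀ (ord ≤ 3).
h=∫₀ˣh₀: take L = L₀·Dx.
L = (8 - 32·x - 32·x^2)·Dx^2 + (-6 + 12·x + 8·x^2 - 16·x^3)·Dx^3 + (1 + 2·x + 4·x^2 + 8·x^3)·Dx^4  (order 4).
h: a_k = 0, -3, -6, -2, 1, -2/5, -10/3, -4/105, …
ICs: h(0) = 0, h′(0) = -3, h′′(0) = -12, h′′′(0) = -12.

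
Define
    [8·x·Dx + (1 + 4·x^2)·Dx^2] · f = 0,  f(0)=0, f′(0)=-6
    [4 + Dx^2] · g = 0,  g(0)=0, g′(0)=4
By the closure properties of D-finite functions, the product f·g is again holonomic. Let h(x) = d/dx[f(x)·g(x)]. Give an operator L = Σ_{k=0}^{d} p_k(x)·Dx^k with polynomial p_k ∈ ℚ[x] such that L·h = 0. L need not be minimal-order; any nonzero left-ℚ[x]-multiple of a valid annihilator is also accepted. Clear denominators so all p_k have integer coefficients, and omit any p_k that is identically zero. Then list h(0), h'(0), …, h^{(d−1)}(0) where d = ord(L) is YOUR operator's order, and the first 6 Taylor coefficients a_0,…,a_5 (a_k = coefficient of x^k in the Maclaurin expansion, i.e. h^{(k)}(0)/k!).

f: a_k = 0, -6, 0, 8, 0, -96/5, …
g: a_k = 0, 4, 0, -8/3, 0, 8/15, …
Product ⇒ symmetric product L₀, ord ≤ 4.
Derive L from L₀ (diff closure).
L = (880 + 9408·x^2 + 59008·x^4 + 49152·x^6 + 24576·x^8 + 16384·x^10 + 32768·x^12) + (544·x + 9088·x^3 + 35840·x^5 + 40960·x^7 + 40960·x^9 + 32768·x^11)·Dx + (240 + 2720·x^2 + 17088·x^4 + 18944·x^6 + 16384·x^8 + 16384·x^10 + 16384·x^12)·Dx^2 + (136·x + 2272·x^3 + 8960·x^5 + 10240·x^7 + 10240·x^9 + 8192·x^11)·Dx^3 + (5 + 92·x^2 + 584·x^4 + 1664·x^6 + 2560·x^8 + 3072·x^10 + 2048·x^12)·Dx^4  (order 4).
h: a_k = 0, -48, 0, 192, 0, -608, …
ICs: h(0) = 0, h′(0) = -48, h′′(0) = 0, h′′′(0) = 1152.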